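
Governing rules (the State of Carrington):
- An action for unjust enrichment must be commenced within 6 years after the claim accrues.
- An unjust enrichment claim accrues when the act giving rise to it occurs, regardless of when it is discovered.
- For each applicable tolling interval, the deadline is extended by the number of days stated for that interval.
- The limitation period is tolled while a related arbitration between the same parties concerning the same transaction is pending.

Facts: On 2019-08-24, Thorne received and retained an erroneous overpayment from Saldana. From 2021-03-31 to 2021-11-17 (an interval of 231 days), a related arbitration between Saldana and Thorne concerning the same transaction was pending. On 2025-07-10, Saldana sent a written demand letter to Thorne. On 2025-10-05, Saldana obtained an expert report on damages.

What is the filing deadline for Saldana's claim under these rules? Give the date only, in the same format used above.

2026-04-12

The claim accrued on 2019-08-24, when the wrongful act occurred.
Adding the 6 years base period to 2019-08-24 gives a deadline of 2025-08-24, before any tolling.
The pending related arbitration from 2021-03-31 to 2021-11-17 tolled the period for 231 days, extending the deadline to 2026-04-12.
The other events in the timeline have no effect on the limitation period under the stated rules.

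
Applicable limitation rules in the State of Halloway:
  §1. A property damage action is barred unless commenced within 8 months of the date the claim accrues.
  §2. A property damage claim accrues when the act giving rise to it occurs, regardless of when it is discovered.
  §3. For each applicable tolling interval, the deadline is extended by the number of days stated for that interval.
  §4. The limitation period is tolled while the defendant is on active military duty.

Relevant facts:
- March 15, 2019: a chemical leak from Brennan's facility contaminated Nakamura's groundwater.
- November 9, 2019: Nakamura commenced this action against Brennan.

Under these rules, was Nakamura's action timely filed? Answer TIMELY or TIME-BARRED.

The claim accrued on March 15, 2019, the date of the act.
Adding the 8 months base period to March 15, 2019 gives a deadline of November 15, 2019, before any tolling.
Filing on November 9, 2019 beat the November 15, 2019 deadline — the action is timely.

TIMELY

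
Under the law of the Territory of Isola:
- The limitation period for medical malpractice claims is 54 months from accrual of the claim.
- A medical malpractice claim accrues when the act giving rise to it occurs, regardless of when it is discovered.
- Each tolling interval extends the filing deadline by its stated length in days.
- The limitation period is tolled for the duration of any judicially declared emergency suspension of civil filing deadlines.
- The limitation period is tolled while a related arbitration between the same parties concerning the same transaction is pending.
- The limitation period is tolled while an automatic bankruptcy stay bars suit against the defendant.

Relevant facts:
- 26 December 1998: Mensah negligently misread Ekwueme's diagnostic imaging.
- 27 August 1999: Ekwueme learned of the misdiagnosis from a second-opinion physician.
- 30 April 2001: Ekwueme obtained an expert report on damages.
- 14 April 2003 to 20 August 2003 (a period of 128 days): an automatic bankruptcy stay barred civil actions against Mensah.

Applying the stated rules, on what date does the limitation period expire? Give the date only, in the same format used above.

1 November 2003

The claim accrued on 26 December 1998, when the wrongful act occurred; under the stated occurrence rule the 27 August 1999 discovery does not delay accrual.
Adding the 54 months base period to 26 December 1998 gives a deadline of 26 June 2003, before any tolling.
The period was tolled for 128 days by the automatic bankruptcy stay (14 April 2003 to 20 August 2003), pushing the deadline to 1 November 2003.
None of the other events listed affects the running of the period under the stated rules.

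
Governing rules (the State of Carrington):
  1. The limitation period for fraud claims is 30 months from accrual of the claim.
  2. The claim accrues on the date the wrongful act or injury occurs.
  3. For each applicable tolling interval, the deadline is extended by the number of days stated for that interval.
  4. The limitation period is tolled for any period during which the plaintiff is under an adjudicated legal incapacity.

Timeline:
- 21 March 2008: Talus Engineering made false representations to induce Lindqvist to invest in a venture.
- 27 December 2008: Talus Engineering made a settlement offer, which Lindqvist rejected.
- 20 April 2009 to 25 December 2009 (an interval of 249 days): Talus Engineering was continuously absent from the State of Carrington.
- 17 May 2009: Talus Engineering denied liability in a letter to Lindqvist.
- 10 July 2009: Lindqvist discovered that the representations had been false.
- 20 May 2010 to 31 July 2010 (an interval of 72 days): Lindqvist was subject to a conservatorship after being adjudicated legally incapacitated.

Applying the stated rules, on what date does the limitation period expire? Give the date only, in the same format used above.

The claim accrued on 21 March 2008, when the wrongful act occurred; under the stated occurrence rule the 10 July 2009 discovery does not delay accrual.
30 months from 21 March 2008 is 21 September 2010.
Because the plaintiff's legal incapacity ran from 20 May 2010 to 31 July 2010, the deadline is extended by 72 days to 2 December 2010.
Although the defendant's absence ran from 20 April 2009 to 25 December 2009, the stated rules do not make that a tolling event, so it is disregarded.
None of the other events listed affects the running of the period under the stated rules.

2 December 2010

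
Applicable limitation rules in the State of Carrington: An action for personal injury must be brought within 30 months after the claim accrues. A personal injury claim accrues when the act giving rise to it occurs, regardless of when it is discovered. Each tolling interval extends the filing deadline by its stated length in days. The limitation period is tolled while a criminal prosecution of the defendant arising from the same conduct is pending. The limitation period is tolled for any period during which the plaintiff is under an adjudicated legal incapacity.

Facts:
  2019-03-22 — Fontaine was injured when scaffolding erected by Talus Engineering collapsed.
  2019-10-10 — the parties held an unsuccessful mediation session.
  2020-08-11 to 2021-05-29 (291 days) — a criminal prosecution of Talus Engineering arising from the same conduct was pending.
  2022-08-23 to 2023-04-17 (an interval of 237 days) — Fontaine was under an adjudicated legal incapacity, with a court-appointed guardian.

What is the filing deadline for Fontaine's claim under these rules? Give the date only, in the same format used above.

2022-07-10

The claim accrued on 2019-03-22, when the wrongful act occurred.
The untolled deadline — 30 months after 2019-03-22 — is 2021-09-22.
The period was tolled for 291 days by the pending criminal prosecution (2020-08-11 to 2021-05-29), pushing the deadline to 2022-07-10.
The plaintiff's legal incapacity starting 2022-08-23 came too late — the period had run on 2022-07-10 — and so does not extend the deadline.
Nothing else in the chronology tolls or restarts the period.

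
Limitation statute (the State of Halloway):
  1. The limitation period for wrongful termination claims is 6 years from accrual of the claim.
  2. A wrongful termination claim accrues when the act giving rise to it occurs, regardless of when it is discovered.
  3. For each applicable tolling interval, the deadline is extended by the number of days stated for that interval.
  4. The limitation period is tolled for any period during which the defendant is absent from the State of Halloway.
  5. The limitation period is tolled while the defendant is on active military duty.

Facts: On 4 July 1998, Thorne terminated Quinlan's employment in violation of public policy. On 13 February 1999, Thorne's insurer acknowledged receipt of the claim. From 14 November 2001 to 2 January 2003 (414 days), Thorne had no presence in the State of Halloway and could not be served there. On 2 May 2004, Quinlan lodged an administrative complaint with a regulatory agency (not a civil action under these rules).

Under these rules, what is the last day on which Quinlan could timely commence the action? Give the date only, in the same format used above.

22 August 2005

The limitation period began to run on 4 July 1998.
6 years from 4 July 1998 is 4 July 2004.
The defendant's absence from the jurisdiction from 14 November 2001 to 2 January 2003 tolled the period for 414 days, extending the deadline to 22 August 2005.
None of the other events listed affects the running of the period under the stated rules.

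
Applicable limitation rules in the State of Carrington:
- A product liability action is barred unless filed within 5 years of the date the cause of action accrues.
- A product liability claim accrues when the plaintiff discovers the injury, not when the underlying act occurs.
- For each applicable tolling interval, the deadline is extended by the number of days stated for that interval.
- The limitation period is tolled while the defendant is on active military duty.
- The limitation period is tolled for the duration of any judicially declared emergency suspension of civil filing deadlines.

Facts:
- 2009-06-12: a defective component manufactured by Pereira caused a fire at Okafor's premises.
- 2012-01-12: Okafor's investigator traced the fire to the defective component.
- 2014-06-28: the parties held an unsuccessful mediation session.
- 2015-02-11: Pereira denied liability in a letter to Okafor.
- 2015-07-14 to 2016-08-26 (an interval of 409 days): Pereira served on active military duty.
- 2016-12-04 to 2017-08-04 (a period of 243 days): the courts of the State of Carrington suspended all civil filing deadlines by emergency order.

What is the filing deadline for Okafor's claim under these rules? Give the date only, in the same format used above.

Accrual is tied to discovery, so the period began on 2012-01-12 rather than on 2009-06-12 when the act occurred.
5 years from 2012-01-12 is 2017-01-12.
The period was tolled for 409 days by the defendant's active military service (2015-07-14 to 2016-08-26), pushing the deadline to 2018-02-25.
Because the emergency suspension of filing deadlines ran from 2016-12-04 to 2017-08-04, the deadline is extended by 243 days to 2018-10-26.
None of the other events listed affects the running of the period under the stated rules.

2018-10-26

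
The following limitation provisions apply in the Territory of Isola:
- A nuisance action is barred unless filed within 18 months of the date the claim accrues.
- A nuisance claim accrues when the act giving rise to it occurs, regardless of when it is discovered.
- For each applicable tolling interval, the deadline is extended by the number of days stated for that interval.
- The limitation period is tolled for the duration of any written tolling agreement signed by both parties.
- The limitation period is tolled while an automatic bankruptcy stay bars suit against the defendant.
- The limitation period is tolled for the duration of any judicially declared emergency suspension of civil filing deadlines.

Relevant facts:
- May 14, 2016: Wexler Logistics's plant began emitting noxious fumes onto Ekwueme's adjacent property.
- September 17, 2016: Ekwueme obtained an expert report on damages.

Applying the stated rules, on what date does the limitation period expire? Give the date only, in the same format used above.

November 14, 2017

The claim accrued on May 14, 2016, when the wrongful act occurred.
18 months from May 14, 2016 is November 14, 2017.
None of the other events listed affects the running of the period under the stated rules.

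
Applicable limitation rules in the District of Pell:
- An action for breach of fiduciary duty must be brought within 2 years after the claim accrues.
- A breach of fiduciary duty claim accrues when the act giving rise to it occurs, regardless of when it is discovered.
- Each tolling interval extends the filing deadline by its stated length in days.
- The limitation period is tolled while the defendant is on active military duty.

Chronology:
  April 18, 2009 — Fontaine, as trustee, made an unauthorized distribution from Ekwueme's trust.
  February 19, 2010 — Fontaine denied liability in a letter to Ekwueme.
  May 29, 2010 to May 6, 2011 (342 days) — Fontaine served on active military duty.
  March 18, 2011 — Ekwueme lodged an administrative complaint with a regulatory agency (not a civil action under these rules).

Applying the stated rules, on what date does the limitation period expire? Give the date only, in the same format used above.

March 25, 2012

The claim accrued on April 18, 2009, the date of the act.
Adding the 2 years base period to April 18, 2009 gives a deadline of April 18, 2011, before any tolling.
The defendant's active military service from May 29, 2010 to May 6, 2011 tolled the period for 342 days, extending the deadline to March 25, 2012.
None of the other events listed affects the running of the period under the stated rules.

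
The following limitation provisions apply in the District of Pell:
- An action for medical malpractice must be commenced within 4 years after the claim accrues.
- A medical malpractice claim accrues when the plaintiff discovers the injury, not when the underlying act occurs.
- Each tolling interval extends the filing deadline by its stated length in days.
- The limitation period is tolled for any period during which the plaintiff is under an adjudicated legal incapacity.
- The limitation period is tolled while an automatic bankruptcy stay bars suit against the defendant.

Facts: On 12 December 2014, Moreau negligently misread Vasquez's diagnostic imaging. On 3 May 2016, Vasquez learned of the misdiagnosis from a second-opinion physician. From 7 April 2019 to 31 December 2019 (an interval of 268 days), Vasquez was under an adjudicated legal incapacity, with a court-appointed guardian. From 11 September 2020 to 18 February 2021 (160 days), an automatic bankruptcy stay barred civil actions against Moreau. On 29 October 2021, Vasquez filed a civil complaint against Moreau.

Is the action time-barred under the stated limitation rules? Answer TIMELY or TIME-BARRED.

TIME-BARRED

The claim did not accrue until Vasquez discovered the injury on 3 May 2016; the 12 December 2014 act date does not start the clock under the stated rule.
Adding the 4 years base period to 3 May 2016 gives a deadline of 3 May 2020, before any tolling.
The period was tolled for 268 days by the plaintiff's legal incapacity (7 April 2019 to 31 December 2019), pushing the deadline to 26 January 2021.
The period was tolled for 160 days by the automatic bankruptcy stay (11 September 2020 to 18 February 2021), pushing the deadline to 5 July 2021.
The 29 October 2021 filing falls after the 5 July 2021 deadline; the claim is time-barred.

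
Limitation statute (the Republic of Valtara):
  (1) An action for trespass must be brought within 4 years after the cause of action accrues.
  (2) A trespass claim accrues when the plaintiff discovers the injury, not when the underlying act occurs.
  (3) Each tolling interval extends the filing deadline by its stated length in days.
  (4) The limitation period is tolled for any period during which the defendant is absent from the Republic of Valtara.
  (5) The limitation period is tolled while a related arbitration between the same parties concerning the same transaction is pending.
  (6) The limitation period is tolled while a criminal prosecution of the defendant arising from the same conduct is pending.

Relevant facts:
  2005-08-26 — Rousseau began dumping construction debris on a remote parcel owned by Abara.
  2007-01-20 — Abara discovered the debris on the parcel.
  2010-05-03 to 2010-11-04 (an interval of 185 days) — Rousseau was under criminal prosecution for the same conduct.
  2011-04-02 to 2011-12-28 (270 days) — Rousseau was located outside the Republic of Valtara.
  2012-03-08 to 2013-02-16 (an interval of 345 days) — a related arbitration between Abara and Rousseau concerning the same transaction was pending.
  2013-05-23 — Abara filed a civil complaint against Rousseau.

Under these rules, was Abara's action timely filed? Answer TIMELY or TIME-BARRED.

The claim did not accrue until Abara discovered the injury on 2007-01-20; the 2005-08-26 act date does not start the clock under the stated rule.
Adding the 4 years base period to 2007-01-20 gives a deadline of 2011-01-20, before any tolling.
Because the pending criminal prosecution ran from 2010-05-03 to 2010-11-04, the deadline is extended by 185 days to 2011-07-24.
The period was tolled for 270 days by the defendant's absence from the jurisdiction (2011-04-02 to 2011-12-28), pushing the deadline to 2012-04-19.
The pending related arbitration from 2012-03-08 to 2013-02-16 tolled the period for 345 days, extending the deadline to 2013-03-30.
The 2013-05-23 filing falls after the 2013-03-30 deadline; the claim is time-barred.

TIME-BARRED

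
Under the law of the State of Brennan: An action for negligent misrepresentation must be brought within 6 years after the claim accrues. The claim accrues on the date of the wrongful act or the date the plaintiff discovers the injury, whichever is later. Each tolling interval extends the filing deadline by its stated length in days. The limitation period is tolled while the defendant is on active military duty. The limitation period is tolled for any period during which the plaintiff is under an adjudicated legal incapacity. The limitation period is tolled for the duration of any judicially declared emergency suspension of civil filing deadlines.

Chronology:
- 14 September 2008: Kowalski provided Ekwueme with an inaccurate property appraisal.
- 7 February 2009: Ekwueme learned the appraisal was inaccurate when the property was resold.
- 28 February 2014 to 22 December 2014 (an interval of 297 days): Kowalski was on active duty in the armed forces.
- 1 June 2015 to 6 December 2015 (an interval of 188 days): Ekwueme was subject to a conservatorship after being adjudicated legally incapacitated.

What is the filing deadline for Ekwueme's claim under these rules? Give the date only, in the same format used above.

Because discovery on 7 February 2009 post-dates the 14 September 2008 act, accrual under the later-of rule falls on 7 February 2009.
Adding the 6 years base period to 7 February 2009 gives a deadline of 7 February 2015, before any tolling.
Because the defendant's active military service ran from 28 February 2014 to 22 December 2014, the deadline is extended by 297 days to 1 December 2015.
Because the plaintiff's legal incapacity ran from 1 June 2015 to 6 December 2015, the deadline is extended by 188 days to 6 June 2016.

6 June 2016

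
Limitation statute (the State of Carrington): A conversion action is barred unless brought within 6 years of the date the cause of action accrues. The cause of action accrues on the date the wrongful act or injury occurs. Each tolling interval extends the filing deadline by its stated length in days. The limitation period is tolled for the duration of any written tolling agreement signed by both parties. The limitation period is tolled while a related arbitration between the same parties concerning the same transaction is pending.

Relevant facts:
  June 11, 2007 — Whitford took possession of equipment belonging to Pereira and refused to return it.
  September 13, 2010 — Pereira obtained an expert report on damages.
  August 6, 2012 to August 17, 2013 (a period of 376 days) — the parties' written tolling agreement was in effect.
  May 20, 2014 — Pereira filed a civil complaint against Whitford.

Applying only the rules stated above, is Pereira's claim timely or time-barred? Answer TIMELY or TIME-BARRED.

TIMELY

The cause of action accrued on June 11, 2007, the date of the act.
6 years from June 11, 2007 is June 11, 2013.
The written tolling agreement from August 6, 2012 to August 17, 2013 tolled the period for 376 days, extending the deadline to June 22, 2014.
Nothing else in the chronology tolls or restarts the period.
The May 20, 2014 filing precedes the June 22, 2014 deadline; the claim is timely.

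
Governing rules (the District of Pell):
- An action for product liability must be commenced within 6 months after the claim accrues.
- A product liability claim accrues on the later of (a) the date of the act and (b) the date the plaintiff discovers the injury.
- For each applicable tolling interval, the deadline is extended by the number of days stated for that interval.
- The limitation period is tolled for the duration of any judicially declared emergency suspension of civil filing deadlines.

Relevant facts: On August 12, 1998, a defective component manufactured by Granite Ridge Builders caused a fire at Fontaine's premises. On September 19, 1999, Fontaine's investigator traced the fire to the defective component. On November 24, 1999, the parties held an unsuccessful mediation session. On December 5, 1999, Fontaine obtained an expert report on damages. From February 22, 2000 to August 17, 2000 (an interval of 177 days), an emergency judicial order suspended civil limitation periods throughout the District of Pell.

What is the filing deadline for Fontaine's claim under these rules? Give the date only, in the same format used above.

Because discovery on September 19, 1999 post-dates the August 12, 1998 act, accrual under the later-of rule falls on September 19, 1999.
6 months from September 19, 1999 is March 19, 2000.
The period was tolled for 177 days by the emergency suspension of filing deadlines (February 22, 2000 to August 17, 2000), pushing the deadline to September 12, 2000.
The other events in the timeline have no effect on the limitation period under the stated rules.

September 12, 2000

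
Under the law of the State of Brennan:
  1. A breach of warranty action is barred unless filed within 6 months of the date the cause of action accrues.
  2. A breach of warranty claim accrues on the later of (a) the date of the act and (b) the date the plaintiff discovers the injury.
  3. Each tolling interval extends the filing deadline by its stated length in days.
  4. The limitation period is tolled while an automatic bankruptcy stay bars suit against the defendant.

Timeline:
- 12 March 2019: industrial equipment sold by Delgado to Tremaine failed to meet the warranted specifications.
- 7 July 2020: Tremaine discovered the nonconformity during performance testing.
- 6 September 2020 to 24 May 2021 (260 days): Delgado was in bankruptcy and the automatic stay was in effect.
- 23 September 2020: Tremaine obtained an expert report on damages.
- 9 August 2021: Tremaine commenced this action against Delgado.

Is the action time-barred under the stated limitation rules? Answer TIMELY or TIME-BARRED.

TIMELY

Because discovery on 7 July 2020 post-dates the 12 March 2019 act, accrual under the later-of rule falls on 7 July 2020.
6 months from 7 July 2020 is 7 January 2021.
The period was tolled for 260 days by the automatic bankruptcy stay (6 September 2020 to 24 May 2021), pushing the deadline to 24 September 2021.
Nothing else in the chronology tolls or restarts the period.
The 9 August 2021 filing precedes the 24 September 2021 deadline; the claim is timely.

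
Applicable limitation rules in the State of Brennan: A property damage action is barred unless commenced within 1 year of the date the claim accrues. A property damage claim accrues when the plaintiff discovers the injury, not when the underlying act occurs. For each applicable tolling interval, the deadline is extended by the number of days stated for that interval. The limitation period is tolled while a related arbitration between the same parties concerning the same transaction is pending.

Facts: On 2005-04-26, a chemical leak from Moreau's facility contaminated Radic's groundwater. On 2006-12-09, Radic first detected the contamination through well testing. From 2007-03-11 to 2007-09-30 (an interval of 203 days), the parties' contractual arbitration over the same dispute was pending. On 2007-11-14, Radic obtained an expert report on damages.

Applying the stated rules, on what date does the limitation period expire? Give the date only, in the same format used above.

Under the discovery rule, the claim accrued on 2006-12-09, when Radic discovered the injury — not on the 2005-04-26 date of the underlying act.
1 year from 2006-12-09 is 2007-12-09.
The pending related arbitration from 2007-03-11 to 2007-09-30 tolled the period for 203 days, extending the deadline to 2008-06-29.
Nothing else in the chronology tolls or restarts the period.

2008-06-29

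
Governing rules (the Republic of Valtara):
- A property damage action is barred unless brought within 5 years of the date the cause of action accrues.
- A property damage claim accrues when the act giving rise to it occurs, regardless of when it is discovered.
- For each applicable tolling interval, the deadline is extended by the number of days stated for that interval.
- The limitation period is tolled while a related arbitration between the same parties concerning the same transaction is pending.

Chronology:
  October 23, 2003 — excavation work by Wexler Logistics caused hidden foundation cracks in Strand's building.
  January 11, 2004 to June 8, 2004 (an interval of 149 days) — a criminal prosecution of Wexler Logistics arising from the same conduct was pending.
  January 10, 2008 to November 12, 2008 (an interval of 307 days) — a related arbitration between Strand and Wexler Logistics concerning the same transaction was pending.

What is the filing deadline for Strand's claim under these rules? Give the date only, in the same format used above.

The cause of action accrued on October 23, 2003, the date of the act.
5 years from October 23, 2003 is October 23, 2008.
Because the pending related arbitration ran from January 10, 2008 to November 12, 2008, the deadline is extended by 307 days to August 26, 2009.
Although a criminal prosecution ran from January 11, 2004 to June 8, 2004, the stated rules do not make that a tolling event, so it is disregarded.

August 26, 2009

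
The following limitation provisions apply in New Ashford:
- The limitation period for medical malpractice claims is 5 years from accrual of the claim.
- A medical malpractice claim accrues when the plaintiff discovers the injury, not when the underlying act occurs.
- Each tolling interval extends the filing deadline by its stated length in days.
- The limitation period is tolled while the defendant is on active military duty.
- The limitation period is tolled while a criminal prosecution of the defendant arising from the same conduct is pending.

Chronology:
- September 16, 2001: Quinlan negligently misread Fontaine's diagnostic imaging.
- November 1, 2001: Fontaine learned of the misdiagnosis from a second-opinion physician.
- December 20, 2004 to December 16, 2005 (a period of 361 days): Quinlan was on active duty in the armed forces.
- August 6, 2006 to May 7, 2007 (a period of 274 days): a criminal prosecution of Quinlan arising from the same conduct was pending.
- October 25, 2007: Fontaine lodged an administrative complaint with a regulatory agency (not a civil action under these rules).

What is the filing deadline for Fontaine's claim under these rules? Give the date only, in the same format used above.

Accrual is tied to discovery, so the period began on November 1, 2001 rather than on September 16, 2001 when the act occurred.
Adding the 5 years base period to November 1, 2001 gives a deadline of November 1, 2006, before any tolling.
Because the defendant's active military service ran from December 20, 2004 to December 16, 2005, the deadline is extended by 361 days to October 28, 2007.
Because the pending criminal prosecution ran from August 6, 2006 to May 7, 2007, the deadline is extended by 274 days to July 28, 2008.
None of the other events listed affects the running of the period under the stated rules.

July 28, 2008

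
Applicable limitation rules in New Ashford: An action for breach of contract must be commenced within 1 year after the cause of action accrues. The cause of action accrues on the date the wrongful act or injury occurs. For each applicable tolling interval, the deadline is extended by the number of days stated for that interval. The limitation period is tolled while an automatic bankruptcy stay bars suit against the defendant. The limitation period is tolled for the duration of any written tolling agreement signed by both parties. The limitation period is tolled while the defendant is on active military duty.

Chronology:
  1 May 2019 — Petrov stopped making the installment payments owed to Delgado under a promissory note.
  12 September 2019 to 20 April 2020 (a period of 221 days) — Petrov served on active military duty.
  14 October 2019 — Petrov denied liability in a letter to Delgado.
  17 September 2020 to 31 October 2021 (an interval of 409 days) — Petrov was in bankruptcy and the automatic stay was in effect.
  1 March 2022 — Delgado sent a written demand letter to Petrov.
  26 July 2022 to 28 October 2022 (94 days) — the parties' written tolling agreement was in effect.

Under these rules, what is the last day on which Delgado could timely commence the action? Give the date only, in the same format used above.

The limitation period began to run on 1 May 2019.
The untolled deadline — 1 year after 1 May 2019 — is 1 May 2020.
The defendant's active military service from 12 September 2019 to 20 April 2020 tolled the period for 221 days, extending the deadline to 8 December 2020.
The period was tolled for 409 days by the automatic bankruptcy stay (17 September 2020 to 31 October 2021), pushing the deadline to 21 January 2022.
By the time the written tolling agreement began on 26 July 2022, the limitation period had already expired on 21 January 2022; that interval cannot revive it.
None of the other events listed affects the running of the period under the stated rules.

21 January 2022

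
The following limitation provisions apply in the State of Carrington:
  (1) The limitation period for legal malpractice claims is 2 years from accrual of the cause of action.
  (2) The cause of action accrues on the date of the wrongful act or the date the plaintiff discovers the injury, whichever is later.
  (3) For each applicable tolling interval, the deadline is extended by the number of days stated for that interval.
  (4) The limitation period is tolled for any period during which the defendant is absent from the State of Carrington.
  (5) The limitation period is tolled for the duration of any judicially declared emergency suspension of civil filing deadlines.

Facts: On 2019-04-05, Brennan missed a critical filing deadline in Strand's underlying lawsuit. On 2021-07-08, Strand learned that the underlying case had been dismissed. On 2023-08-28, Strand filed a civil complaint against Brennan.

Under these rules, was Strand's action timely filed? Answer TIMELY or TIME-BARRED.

Taking the later of the act (2019-04-05) and discovery (2021-07-08), the claim accrued on 2021-07-08.
The untolled deadline — 2 years after 2021-07-08 — is 2023-07-08.
Strand filed on 2023-08-28, after the 2023-07-08 deadline, so the action is time-barred.

TIME-BARRED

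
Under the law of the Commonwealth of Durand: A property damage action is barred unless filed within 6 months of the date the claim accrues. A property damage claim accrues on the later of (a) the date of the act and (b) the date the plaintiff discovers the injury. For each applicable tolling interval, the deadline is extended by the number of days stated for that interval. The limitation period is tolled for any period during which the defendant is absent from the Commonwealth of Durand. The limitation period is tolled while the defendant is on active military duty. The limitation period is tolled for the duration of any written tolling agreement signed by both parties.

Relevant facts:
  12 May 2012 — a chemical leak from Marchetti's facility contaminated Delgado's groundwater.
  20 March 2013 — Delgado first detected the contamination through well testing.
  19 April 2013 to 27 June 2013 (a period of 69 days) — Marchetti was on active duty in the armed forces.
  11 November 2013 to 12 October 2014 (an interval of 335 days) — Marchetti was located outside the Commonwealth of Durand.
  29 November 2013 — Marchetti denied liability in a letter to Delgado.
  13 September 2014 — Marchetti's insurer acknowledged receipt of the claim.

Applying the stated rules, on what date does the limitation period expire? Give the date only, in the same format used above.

29 October 2014

The claim accrued on 20 March 2013 — the later of the 12 May 2012 act and the 20 March 2013 discovery.
Adding the 6 months base period to 20 March 2013 gives a deadline of 20 September 2013, before any tolling.
The period was tolled for 69 days by the defendant's active military service (19 April 2013 to 27 June 2013), pushing the deadline to 28 November 2013.
The period was tolled for 335 days by the defendant's absence from the jurisdiction (11 November 2013 to 12 October 2014), pushing the deadline to 29 October 2014.
None of the other events listed affects the running of the period under the stated rules.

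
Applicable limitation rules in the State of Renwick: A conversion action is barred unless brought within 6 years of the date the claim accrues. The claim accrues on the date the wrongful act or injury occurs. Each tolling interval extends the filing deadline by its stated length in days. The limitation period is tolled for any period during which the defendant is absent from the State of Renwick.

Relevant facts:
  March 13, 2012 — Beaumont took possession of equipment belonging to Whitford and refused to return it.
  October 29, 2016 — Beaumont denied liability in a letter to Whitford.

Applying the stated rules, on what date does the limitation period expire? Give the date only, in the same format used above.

March 13, 2018

The claim accrued on March 13, 2012, when the wrongful act occurred.
6 years from March 13, 2012 is March 13, 2018.
Nothing else in the chronology tolls or restarts the period.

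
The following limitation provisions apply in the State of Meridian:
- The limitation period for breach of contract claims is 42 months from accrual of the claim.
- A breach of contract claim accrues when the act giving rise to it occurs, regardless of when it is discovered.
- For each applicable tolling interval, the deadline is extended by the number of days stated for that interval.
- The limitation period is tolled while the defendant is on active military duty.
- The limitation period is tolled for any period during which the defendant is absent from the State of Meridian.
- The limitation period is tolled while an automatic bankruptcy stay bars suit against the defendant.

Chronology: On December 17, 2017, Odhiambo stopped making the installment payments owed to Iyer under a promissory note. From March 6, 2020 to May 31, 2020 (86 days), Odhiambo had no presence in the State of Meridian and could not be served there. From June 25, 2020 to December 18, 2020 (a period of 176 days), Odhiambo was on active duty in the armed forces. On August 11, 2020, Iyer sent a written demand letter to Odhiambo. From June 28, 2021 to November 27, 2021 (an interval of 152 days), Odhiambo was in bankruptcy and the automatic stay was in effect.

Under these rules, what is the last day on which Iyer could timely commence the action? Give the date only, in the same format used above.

The limitation period began to run on December 17, 2017.
Adding the 42 months base period to December 17, 2017 gives a deadline of June 17, 2021, before any tolling.
The period was tolled for 86 days by the defendant's absence from the jurisdiction (March 6, 2020 to May 31, 2020), pushing the deadline to September 11, 2021.
The period was tolled for 176 days by the defendant's active military service (June 25, 2020 to December 18, 2020), pushing the deadline to March 6, 2022.
The automatic bankruptcy stay from June 28, 2021 to November 27, 2021 tolled the period for 152 days, extending the deadline to August 5, 2022.
The other events in the timeline have no effect on the limitation period under the stated rules.

August 5, 2022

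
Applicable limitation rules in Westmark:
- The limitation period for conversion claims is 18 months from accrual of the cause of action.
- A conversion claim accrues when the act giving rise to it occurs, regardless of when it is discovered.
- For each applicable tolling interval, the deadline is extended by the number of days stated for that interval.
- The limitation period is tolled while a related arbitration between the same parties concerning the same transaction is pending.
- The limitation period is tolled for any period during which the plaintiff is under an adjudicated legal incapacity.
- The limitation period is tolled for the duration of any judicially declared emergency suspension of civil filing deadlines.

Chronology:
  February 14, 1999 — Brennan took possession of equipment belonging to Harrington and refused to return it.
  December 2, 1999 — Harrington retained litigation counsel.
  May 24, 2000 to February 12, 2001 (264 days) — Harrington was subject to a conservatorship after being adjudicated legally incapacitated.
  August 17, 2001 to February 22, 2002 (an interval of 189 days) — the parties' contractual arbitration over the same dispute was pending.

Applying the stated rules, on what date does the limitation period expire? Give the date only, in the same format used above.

May 5, 2001

The cause of action accrued on February 14, 1999, the date of the act.
The untolled deadline — 18 months after February 14, 1999 — is August 14, 2000.
Because the plaintiff's legal incapacity ran from May 24, 2000 to February 12, 2001, the deadline is extended by 264 days to May 5, 2001.
The pending related arbitration from August 17, 2001 to February 22, 2002 began after the period had already run on May 5, 2001, so it has no tolling effect.
The other events in the timeline have no effect on the limitation period under the stated rules.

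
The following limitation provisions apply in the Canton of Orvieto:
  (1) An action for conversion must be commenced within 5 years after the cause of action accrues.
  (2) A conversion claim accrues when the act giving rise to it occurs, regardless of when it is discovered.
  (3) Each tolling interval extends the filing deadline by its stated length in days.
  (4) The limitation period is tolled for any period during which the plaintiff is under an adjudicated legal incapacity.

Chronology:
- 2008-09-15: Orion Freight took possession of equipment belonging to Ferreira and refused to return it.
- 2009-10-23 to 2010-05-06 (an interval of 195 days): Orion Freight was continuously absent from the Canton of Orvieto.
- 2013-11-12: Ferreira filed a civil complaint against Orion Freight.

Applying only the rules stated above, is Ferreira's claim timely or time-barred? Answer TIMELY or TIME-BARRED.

The limitation period began to run on 2008-09-15.
The untolled deadline — 5 years after 2008-09-15 — is 2013-09-15.
The defendant's absence from the jurisdiction from 2009-10-23 to 2010-05-06 does not toll the period, because no stated rule makes the defendant's absence a tolling event.
Ferreira filed on 2013-11-12, after the 2013-09-15 deadline, so the action is time-barred.

TIME-BARRED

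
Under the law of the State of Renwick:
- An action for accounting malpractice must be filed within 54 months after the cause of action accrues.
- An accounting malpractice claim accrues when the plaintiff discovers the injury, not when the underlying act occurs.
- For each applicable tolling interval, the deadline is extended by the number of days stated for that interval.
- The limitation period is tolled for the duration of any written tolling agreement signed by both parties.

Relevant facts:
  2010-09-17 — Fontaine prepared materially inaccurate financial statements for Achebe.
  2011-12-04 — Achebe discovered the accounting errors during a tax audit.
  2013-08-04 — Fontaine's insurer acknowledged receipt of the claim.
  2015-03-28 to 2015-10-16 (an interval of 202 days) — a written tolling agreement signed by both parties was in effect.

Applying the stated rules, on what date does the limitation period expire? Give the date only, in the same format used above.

2016-12-23

Accrual is tied to discovery, so the period began on 2011-12-04 rather than on 2010-09-17 when the act occurred.
54 months from 2011-12-04 is 2016-06-04.
Because the written tolling agreement ran from 2015-03-28 to 2015-10-16, the deadline is extended by 202 days to 2016-12-23.
None of the other events listed affects the running of the period under the stated rules.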